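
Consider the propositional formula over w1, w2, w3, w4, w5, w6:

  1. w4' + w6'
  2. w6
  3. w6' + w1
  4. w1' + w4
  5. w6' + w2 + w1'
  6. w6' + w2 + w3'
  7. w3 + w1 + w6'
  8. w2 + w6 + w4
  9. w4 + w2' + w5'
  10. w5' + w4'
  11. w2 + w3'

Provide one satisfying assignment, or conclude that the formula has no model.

UNSATISFIABLE

(w6) alone gives w6 = 1.
(w4') alone gives w4 = 0.
(w1) alone gives w1 = 1.
That conflicts with the unit clause (w1').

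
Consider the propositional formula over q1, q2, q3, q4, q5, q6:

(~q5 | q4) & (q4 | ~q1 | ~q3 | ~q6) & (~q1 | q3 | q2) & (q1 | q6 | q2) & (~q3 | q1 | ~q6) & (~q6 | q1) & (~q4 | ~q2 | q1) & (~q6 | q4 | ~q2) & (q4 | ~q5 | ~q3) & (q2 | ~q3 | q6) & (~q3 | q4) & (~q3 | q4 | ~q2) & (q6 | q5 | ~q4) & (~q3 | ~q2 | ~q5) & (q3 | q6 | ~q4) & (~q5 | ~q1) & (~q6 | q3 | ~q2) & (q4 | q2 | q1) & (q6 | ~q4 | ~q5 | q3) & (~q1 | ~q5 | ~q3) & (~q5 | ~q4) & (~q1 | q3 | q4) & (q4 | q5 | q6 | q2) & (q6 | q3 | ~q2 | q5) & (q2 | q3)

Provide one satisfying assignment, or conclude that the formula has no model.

Case q5 = 0:
Case q6 = 1:
Unit clause (q1) forces q1 = 1.
Case q4 = 1:
Case q3 = 1:
All clauses hold; q2 can take either value.

q1 ↦ 1,  q2 ↦ 1,  q3 ↦ 1,  q4 ↦ 1,  q5 ↦ 0,  q6 ↦ 1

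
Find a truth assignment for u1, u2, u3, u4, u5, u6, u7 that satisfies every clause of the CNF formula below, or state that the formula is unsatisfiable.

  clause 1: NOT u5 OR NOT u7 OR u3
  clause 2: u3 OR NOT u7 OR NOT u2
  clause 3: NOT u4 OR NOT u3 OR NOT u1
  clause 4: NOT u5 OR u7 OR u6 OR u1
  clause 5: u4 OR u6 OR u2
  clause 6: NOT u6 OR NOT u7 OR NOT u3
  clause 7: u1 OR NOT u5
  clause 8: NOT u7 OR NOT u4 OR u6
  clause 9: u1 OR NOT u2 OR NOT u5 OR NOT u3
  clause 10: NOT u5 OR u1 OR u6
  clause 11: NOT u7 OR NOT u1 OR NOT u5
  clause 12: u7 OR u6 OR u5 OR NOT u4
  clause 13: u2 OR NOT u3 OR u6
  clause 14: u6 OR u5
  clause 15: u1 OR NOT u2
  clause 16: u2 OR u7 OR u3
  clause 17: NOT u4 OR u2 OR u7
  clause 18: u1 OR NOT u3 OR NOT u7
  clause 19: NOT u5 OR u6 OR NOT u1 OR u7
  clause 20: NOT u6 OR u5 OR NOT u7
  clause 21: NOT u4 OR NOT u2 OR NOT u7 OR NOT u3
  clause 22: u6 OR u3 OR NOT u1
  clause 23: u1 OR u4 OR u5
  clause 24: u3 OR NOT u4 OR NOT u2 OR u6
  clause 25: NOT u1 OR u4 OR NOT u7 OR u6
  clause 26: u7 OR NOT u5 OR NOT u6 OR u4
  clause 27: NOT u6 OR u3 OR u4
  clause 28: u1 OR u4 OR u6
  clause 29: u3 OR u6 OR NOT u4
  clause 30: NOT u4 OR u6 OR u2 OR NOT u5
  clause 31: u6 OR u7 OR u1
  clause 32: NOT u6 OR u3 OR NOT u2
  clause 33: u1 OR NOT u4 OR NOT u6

Case u1 = true:
Case u4 = false:
Case u6 = true:
Unit clause (u3) forces u3 = true.
Unit clause (NOT u7) forces u7 = false.
Unit clause (NOT u5) forces u5 = false.
All clauses hold; u2 can take either value.

u1 ↦ true; u2 ↦ false; u3 ↦ true; u4 ↦ false; u5 ↦ false; u6 ↦ true; u7 ↦ false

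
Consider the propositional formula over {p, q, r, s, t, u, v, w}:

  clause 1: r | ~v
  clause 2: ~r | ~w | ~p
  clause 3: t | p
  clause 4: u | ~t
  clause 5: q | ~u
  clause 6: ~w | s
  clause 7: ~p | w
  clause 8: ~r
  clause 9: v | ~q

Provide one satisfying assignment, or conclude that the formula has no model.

p=1, q=0, r=0, s=1, t=0, u=0, v=0, w=1

The clause (~r) is unit, so r = 0.
The clause (~v) is unit, so v = 0.
The clause (~q) is unit, so q = 0.
The clause (~u) is unit, so u = 0.
The clause (~t) is unit, so t = 0.
The clause (p) is unit, so p = 1.
The clause (w) is unit, so w = 1.
The clause (s) is unit, so s = 1.
All clauses are satisfied.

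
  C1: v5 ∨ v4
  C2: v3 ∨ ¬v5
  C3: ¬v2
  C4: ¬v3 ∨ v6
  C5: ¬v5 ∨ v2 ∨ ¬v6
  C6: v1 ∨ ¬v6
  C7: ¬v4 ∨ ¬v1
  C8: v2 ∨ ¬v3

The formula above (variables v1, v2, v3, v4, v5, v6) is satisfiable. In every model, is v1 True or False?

Suppose v1 = True.
(¬v2) alone gives v2 = False.
(¬v4) alone gives v4 = False.
(v5) alone gives v5 = True.
(v3) alone gives v3 = True.
But (¬v3) is also a unit clause — contradiction.
So every satisfying assignment has v1 = False.

False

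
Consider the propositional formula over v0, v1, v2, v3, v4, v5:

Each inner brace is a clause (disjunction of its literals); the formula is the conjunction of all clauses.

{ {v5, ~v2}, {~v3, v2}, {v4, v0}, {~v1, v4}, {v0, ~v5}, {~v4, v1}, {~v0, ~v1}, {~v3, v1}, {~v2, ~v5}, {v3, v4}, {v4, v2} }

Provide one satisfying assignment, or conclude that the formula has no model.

v0: 0, v1: 1, v2: 0, v3: 0, v4: 1, v5: 0

Suppose v5 = 0.
Unit clause (~v2) forces v2 = 0.
Unit clause (~v3) forces v3 = 0.
Unit clause (v4) forces v4 = 1.
Unit clause (v1) forces v1 = 1.
Unit clause (~v0) forces v0 = 0.
Every clause now holds.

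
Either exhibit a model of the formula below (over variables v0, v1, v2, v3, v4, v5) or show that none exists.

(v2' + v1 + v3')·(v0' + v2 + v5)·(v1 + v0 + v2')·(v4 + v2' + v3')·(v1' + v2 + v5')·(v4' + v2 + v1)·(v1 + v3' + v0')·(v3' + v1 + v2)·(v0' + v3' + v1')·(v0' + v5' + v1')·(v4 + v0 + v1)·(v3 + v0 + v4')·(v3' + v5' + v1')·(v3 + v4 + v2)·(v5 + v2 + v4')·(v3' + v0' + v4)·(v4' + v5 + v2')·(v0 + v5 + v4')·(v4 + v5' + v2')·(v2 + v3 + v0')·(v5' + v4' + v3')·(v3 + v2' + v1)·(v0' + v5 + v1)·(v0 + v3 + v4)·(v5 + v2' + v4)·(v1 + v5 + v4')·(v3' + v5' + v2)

Branch on v2: set v2 = 0.
Branch on v0: set v0 = 0.
Branch on v1: set v1 = 1.
Unit clause (v5') forces v5 = 0.
Unit clause (v4') forces v4 = 0.
Unit clause (v3) forces v3 = 1.
All clauses are satisfied.

v0 ↦ 0; v1 ↦ 1; v2 ↦ 0; v3 ↦ 1; v4 ↦ 0; v5 ↦ 0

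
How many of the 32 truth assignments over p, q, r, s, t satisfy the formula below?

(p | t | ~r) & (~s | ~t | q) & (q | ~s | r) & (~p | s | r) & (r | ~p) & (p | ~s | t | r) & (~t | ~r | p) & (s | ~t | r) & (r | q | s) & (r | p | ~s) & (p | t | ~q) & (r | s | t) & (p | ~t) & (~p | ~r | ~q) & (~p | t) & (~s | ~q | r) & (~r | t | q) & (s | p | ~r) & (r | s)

1

There are 2^5 = 32 truth assignments over (p, q, r, s, t).
Split on s. With s = 1, the clauses containing s are satisfied and ~s drops from the rest; 0 of the 2^4 = 16 assignments to the other variables satisfy what remains.
With s = 0, by the same count on the reduced clause set, 1 assignment works.
Total: 0 + 1 = 1.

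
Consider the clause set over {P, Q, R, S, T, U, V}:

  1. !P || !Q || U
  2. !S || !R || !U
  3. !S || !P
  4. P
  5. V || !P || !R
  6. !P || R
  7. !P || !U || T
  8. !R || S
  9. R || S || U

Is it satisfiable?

(P) alone gives P = true.
(!S) alone gives S = false.
(R) alone gives R = true.
That conflicts with the unit clause (!R).
No assignment satisfies every clause.

No, unsatisfiable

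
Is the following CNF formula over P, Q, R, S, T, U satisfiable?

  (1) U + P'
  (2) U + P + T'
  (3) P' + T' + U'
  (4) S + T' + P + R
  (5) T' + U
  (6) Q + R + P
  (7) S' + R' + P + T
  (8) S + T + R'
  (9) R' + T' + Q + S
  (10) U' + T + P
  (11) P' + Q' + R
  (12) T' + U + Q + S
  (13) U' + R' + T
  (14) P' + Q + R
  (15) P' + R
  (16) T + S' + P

Yes, satisfiable

Try U = 1.
Try P = 0.
The clause (T) is unit, so T = 1.
Try S = 0.
The clause (R) is unit, so R = 1.
The clause (Q) is unit, so Q = 1.
Every clause now holds.
A satisfying assignment: P ↦ 0, Q ↦ 1, R ↦ 1, S ↦ 0, T ↦ 1, U ↦ 1.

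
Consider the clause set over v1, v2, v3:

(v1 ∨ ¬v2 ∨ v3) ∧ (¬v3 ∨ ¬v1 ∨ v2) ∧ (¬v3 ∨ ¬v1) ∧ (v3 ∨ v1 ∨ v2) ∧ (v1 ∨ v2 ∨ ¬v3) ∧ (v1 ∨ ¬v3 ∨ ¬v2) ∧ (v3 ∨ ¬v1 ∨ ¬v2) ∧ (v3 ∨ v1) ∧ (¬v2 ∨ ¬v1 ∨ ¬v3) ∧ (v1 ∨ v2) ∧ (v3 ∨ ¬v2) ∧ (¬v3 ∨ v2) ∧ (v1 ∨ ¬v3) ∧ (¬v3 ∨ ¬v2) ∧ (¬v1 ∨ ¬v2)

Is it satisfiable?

Yes

Suppose v3 = False.
Unit clause (v1) forces v1 = True.
Unit clause (¬v2) forces v2 = False.
This assignment satisfies each clause.
A satisfying assignment: v1: True,  v2: False,  v3: False.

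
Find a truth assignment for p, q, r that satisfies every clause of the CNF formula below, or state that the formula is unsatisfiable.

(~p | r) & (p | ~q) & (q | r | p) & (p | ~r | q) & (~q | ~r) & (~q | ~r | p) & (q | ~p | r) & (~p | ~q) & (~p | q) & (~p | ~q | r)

UNSATISFIABLE

Suppose p = 0.
From the singleton clause (~q), q = 0.
From the singleton clause (r), r = 1.
Now (~r) is unsatisfied and unit — conflict.
Backtrack on p: now try p = 1.
From the singleton clause (r), r = 1.
From the singleton clause (~q), q = 0.
Now (q) is unsatisfied and unit — conflict.
Either choice for p ends in contradiction.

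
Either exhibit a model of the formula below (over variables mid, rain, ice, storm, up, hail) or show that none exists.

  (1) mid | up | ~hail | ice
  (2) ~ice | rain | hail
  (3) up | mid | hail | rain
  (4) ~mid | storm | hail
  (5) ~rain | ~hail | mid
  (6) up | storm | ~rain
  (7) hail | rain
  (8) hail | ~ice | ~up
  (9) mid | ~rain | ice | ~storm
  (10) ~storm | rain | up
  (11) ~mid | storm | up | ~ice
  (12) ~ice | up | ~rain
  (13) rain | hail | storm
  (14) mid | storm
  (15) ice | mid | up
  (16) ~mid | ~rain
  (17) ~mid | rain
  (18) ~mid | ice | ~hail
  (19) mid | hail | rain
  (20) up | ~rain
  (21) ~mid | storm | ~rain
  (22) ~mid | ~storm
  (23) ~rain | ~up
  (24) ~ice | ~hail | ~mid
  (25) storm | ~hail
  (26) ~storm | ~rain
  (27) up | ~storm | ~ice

mid=0; rain=0; ice=0; storm=1; up=1; hail=1

Branch on hail: set hail = 1.
The clause (storm) is unit, so storm = 1.
The clause (~mid) is unit, so mid = 0.
The clause (~rain) is unit, so rain = 0.
The clause (up) is unit, so up = 1.
Every clause is now satisfied; ice is unconstrained.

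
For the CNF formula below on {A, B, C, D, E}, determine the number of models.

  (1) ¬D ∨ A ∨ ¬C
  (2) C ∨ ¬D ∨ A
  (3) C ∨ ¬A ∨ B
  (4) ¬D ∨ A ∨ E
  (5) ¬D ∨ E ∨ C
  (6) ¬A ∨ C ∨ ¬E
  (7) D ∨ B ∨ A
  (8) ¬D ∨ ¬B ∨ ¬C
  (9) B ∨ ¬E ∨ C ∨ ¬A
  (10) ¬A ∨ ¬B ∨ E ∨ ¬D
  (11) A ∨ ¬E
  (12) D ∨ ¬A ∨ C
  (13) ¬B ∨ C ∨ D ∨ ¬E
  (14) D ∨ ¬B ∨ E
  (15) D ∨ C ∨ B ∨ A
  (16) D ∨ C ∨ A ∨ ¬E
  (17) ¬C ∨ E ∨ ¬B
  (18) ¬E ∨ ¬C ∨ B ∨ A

5

There are 2^5 = 32 truth assignments over (A, B, C, D, E).
Split on D. With D = True, the clauses containing D are satisfied and ¬D drops from the rest; 2 of the 2^4 = 16 assignments to the other variables satisfy what remains.
With D = False, by the same count on the reduced clause set, 3 assignments work.
(One model: A=T, B=F, C=T, D=F, E=F.)
Total: 2 + 3 = 5.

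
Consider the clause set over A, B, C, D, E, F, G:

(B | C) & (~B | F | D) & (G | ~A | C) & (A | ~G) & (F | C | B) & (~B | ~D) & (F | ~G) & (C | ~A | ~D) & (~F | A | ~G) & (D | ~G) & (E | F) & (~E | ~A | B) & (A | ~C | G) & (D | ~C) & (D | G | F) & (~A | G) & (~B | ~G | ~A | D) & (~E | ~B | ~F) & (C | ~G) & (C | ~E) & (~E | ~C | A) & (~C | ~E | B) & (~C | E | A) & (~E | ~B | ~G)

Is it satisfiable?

Try B = 1.
The clause (~D) is unit, so D = 0.
The clause (F) is unit, so F = 1.
The clause (~G) is unit, so G = 0.
The clause (~C) is unit, so C = 0.
The clause (~A) is unit, so A = 0.
The clause (~E) is unit, so E = 0.
All clauses are satisfied.
A satisfying assignment: A ↦ 0,  B ↦ 1,  C ↦ 0,  D ↦ 0,  E ↦ 0,  F ↦ 1,  G ↦ 0.

Satisfiable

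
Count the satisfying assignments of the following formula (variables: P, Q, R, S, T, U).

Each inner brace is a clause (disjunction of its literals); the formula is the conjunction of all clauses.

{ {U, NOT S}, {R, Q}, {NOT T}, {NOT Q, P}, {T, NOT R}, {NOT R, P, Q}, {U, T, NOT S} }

There are 2^6 = 64 truth assignments over (P, Q, R, S, T, U).
Split on U. With U = true, the clauses containing U are satisfied and NOT U drops from the rest; 2 of the 2^5 = 32 assignments to the other variables satisfy what remains.
With U = false, by the same count on the reduced clause set, 1 assignment works.
(One model: P=T, Q=T, R=F, S=F, T=F, U=F.)
Total: 2 + 1 = 3.

3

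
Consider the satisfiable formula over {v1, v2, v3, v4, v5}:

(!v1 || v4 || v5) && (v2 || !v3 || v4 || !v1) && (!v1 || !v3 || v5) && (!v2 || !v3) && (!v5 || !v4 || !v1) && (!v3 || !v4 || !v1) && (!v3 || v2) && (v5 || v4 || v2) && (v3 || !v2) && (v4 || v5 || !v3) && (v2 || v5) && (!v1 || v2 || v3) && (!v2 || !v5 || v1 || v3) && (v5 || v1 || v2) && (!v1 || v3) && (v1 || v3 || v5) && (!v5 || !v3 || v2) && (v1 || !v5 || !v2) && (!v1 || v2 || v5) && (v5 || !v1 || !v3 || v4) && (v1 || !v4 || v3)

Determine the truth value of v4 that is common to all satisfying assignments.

False

Suppose v4 = true.
Try v2 = false.
From the singleton clause (!v3), v3 = false.
From the singleton clause (v5), v5 = true.
From the singleton clause (!v1), v1 = false.
Now (v1) is unsatisfied and unit — conflict.
That branch fails; take v2 = true instead.
From the singleton clause (!v3), v3 = false.
Now (v3) is unsatisfied and unit — conflict.
Neither v2 = true nor v2 = false works.
So every satisfying assignment has v4 = False.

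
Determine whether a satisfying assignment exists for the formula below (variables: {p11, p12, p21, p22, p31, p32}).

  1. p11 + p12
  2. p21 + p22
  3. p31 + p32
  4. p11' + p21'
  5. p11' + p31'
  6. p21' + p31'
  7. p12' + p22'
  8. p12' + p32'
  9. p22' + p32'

Unsatisfiable

Branch on p11: set p11 = 1.
The clause (p21') is unit, so p21 = 0.
The clause (p22) is unit, so p22 = 1.
The clause (p31') is unit, so p31 = 0.
The clause (p32) is unit, so p32 = 1.
That conflicts with the unit clause (p32').
Undo p11 and try p11 = 0.
The clause (p12) is unit, so p12 = 1.
The clause (p22') is unit, so p22 = 0.
The clause (p21) is unit, so p21 = 1.
The clause (p31') is unit, so p31 = 0.
The clause (p32) is unit, so p32 = 1.
That conflicts with the unit clause (p32').
Either choice for p11 ends in contradiction.
No assignment satisfies every clause.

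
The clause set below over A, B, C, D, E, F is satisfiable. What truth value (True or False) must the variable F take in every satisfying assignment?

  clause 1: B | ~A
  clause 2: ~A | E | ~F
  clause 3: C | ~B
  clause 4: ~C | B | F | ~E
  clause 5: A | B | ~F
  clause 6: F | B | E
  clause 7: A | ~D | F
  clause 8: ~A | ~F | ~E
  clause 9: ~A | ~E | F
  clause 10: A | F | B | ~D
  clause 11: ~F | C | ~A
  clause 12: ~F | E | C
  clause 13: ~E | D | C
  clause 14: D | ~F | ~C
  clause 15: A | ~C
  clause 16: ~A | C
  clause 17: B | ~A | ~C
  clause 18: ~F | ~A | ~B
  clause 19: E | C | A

Suppose F = 1.
Case B = 1:
From the singleton clause (C), C = 1.
From the singleton clause (D), D = 1.
From the singleton clause (A), A = 1.
But (~A) is also a unit clause — contradiction.
Backtrack on B: now try B = 0.
From the singleton clause (~A), A = 0.
But (A) is also a unit clause — contradiction.
Both values of B lead to a conflict.
So every satisfying assignment has F = False.

False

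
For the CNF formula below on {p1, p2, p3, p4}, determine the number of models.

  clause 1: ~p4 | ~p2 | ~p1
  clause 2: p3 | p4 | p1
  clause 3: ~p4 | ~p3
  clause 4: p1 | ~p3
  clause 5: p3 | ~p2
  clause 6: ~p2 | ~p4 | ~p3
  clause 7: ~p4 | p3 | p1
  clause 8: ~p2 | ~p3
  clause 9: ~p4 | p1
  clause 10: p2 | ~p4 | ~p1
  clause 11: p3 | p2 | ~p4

There are 2^4 = 16 truth assignments over (p1, p2, p3, p4).
Split on p4. With p4 = 1, the clauses containing p4 are satisfied and ~p4 drops from the rest; 0 of the 2^3 = 8 assignments to the other variables satisfy what remains.
With p4 = 0, by the same count on the reduced clause set, 2 assignments work.
(One model: p1=T, p2=F, p3=F, p4=F.)
Total: 0 + 2 = 2.

2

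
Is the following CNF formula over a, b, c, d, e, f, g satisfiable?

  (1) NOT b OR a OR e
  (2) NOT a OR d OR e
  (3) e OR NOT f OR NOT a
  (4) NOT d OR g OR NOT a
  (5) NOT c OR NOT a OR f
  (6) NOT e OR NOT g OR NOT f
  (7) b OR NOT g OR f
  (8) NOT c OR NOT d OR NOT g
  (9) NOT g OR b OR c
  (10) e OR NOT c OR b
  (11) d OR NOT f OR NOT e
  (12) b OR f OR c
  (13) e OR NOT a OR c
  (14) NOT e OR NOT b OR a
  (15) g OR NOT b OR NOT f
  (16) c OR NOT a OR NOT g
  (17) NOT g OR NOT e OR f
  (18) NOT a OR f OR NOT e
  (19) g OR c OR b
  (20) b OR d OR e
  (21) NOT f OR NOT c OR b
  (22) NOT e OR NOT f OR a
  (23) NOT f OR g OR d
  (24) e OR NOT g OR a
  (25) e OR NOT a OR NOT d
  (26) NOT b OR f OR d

Try b = false.
Try g = false.
From the singleton clause (c), c = true.
From the singleton clause (e), e = true.
From the singleton clause (NOT f), f = false.
From the singleton clause (NOT a), a = false.
Every clause is now satisfied; d is unconstrained.
A satisfying assignment: a ↦ false; b ↦ false; c ↦ true; d ↦ true; e ↦ true; f ↦ false; g ↦ false.

Yes, satisfiable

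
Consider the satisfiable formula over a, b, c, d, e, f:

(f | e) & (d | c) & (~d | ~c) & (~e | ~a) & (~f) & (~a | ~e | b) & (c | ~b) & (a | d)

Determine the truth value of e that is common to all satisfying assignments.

True

Suppose e = 0.
Unit clause (f) forces f = 1.
Now (~f) is unsatisfied and unit — conflict.
So every satisfying assignment has e = True.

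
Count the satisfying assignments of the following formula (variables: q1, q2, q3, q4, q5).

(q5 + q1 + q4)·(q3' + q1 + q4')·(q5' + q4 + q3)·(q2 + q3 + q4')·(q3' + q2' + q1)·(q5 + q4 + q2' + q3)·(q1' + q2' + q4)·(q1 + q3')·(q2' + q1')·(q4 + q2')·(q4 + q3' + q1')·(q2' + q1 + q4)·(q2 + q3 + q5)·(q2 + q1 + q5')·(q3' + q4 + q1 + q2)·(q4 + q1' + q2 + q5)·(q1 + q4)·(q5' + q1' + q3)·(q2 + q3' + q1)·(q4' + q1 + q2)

4

There are 2^5 = 32 truth assignments over (q1, q2, q3, q4, q5).
Split on q4. With q4 = 1, the clauses containing q4 are satisfied and q4' drops from the rest; 4 of the 2^4 = 16 assignments to the other variables satisfy what remains.
With q4 = 0, by the same count on the reduced clause set, 0 assignments work.
Total: 4 + 0 = 4.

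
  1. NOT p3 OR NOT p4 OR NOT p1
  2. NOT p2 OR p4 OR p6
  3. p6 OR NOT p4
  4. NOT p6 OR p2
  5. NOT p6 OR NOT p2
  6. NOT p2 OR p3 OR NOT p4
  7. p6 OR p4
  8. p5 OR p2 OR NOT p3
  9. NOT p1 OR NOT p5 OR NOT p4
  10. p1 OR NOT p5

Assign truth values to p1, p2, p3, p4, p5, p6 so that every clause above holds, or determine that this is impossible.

Try p6 = true.
The clause (p2) is unit, so p2 = true.
Now (NOT p2) is unsatisfied and unit — conflict.
That branch fails; take p6 = false instead.
The clause (NOT p4) is unit, so p4 = false.
Now (p4) is unsatisfied and unit — conflict.
Either choice for p6 ends in contradiction.

UNSATISFIABLE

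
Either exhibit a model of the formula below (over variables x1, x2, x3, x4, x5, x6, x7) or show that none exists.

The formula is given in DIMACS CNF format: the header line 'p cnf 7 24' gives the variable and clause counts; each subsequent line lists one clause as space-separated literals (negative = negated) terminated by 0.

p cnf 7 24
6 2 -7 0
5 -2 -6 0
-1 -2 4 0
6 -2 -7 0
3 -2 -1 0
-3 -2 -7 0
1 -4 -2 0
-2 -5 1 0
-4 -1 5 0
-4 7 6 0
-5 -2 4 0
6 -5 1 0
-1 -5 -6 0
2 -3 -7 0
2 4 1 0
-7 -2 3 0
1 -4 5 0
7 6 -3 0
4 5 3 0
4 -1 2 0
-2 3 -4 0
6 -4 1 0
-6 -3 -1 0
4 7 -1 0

x1=False; x2=False; x3=True; x4=True; x5=True; x6=True; x7=False

Case x6 = True:
Case x5 = True:
(¬x1) alone gives x1 = False.
(¬x2) alone gives x2 = False.
(x4) alone gives x4 = True.
Case x3 = True:
(¬x7) alone gives x7 = False.
Every clause now holds.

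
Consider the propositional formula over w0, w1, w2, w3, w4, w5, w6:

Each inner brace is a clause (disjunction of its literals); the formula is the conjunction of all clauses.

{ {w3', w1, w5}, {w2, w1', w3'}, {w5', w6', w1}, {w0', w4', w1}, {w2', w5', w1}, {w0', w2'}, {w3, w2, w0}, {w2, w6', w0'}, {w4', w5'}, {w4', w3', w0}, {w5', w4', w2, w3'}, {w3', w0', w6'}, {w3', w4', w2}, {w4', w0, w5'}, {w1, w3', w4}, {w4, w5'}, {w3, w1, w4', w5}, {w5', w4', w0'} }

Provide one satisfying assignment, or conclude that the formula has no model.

Branch on w0: set w0 = 1.
The clause (w2') is unit, so w2 = 0.
The clause (w6') is unit, so w6 = 0.
Branch on w1: set w1 = 0.
The clause (w4') is unit, so w4 = 0.
The clause (w3') is unit, so w3 = 0.
The clause (w5') is unit, so w5 = 0.
This assignment satisfies each clause.

w0: 1, w1: 0, w2: 0, w3: 0, w4: 0, w5: 0, w6: 0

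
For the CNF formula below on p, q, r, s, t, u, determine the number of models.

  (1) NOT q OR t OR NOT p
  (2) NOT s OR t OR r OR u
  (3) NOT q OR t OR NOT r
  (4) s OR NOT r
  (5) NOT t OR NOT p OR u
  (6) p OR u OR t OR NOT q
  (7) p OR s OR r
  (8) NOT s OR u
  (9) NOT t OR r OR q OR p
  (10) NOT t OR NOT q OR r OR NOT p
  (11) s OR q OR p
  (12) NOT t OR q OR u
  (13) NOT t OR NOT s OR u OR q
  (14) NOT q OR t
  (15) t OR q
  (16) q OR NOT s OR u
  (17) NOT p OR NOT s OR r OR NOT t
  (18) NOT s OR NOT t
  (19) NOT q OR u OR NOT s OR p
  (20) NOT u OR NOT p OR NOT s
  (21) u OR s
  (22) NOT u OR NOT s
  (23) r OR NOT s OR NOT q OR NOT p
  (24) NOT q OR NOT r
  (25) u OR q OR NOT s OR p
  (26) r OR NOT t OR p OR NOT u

1

There are 2^6 = 64 truth assignments over (p, q, r, s, t, u).
Split on q. With q = true, the clauses containing q are satisfied and NOT q drops from the rest; 0 of the 2^5 = 32 assignments to the other variables satisfy what remains.
With q = false, by the same count on the reduced clause set, 1 assignment works.
Total: 0 + 1 = 1.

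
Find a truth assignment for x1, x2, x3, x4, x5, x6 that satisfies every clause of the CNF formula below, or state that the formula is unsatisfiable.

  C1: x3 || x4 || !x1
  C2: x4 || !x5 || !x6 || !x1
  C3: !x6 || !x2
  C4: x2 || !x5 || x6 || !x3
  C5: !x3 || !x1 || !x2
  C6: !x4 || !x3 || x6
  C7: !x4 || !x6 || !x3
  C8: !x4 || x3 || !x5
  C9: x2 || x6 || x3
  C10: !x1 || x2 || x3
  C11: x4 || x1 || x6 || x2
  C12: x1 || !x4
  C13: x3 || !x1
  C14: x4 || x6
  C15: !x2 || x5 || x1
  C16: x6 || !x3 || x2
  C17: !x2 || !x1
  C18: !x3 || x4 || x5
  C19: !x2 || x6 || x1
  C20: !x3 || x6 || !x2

Suppose x6 = true.
(!x2) alone gives x2 = false.
Suppose x4 = false.
Suppose x3 = false.
(!x1) alone gives x1 = false.
All clauses hold; x5 can take either value.

x1: false,  x2: false,  x3: false,  x4: false,  x5: true,  x6: true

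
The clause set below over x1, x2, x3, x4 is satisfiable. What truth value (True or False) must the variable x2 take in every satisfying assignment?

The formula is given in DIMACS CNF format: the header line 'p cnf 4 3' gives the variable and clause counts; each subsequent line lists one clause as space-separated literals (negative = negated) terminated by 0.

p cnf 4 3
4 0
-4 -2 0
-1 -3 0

Suppose x2 = True.
The clause (x4) is unit, so x4 = True.
But (¬x4) is also a unit clause — contradiction.
So every satisfying assignment has x2 = False.

False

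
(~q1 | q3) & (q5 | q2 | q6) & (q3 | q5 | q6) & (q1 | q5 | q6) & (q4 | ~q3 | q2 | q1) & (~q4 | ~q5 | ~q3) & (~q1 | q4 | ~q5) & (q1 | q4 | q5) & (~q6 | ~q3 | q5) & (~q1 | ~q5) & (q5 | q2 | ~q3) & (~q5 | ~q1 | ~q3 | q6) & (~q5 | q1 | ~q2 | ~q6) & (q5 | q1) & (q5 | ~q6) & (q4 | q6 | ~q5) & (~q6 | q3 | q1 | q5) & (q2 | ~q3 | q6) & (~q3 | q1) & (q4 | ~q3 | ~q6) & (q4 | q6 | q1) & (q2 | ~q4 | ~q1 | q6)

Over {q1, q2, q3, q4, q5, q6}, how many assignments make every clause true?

There are 2^6 = 64 truth assignments over (q1, q2, q3, q4, q5, q6).
Split on q1. With q1 = 1, the clauses containing q1 are satisfied and ~q1 drops from the rest; 2 of the 2^5 = 32 assignments to the other variables satisfy what remains.
With q1 = 0, by the same count on the reduced clause set, 4 assignments work.
(One model: q1=F, q2=F, q3=F, q4=F, q5=T, q6=T.)
Total: 2 + 4 = 6.

6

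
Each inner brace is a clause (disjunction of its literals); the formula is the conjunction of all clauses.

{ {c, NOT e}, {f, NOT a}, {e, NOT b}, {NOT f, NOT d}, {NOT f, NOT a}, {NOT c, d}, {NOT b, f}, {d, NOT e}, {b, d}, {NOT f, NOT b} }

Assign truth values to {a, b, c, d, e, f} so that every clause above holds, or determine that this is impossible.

a ↦ false, b ↦ false, c ↦ true, d ↦ true, e ↦ false, f ↦ false

Branch on c: set c = true.
Unit clause (d) forces d = true.
Unit clause (NOT f) forces f = false.
Unit clause (NOT a) forces a = false.
Unit clause (NOT b) forces b = false.
All clauses hold; e can take either value.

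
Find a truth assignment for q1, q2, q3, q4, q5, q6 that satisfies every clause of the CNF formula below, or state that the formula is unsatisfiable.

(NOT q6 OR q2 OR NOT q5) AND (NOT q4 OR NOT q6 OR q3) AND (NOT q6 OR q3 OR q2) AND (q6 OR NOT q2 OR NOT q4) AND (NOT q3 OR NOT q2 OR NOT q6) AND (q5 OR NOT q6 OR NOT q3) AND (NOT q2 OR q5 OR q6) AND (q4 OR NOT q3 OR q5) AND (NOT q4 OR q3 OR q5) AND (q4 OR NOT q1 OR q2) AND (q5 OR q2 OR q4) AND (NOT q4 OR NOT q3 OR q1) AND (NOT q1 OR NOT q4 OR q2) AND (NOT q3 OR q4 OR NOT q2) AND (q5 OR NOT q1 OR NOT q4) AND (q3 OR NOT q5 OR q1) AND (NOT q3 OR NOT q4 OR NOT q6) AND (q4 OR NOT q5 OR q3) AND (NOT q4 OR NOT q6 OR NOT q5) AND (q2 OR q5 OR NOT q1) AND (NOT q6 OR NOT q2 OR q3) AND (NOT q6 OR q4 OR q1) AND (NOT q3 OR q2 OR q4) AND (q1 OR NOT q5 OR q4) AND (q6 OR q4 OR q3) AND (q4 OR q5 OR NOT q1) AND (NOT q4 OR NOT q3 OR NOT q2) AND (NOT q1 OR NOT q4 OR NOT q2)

UNSATISFIABLE

Case q6 = false:
Case q2 = false:
Case q4 = true:
The clause (NOT q1) is unit, so q1 = false.
The clause (NOT q3) is unit, so q3 = false.
The clause (q5) is unit, so q5 = true.
That conflicts with the unit clause (NOT q5).
Undo q4 and try q4 = false.
The clause (NOT q1) is unit, so q1 = false.
The clause (q5) is unit, so q5 = true.
That conflicts with the unit clause (NOT q5).
Both values of q4 lead to a conflict.
Undo q2 and try q2 = true.
The clause (NOT q4) is unit, so q4 = false.
The clause (q5) is unit, so q5 = true.
The clause (NOT q3) is unit, so q3 = false.
That conflicts with the unit clause (q3).
Both values of q2 lead to a conflict.
Undo q6 and try q6 = true.
Case q2 = true:
The clause (NOT q3) is unit, so q3 = false.
That conflicts with the unit clause (q3).
Undo q2 and try q2 = false.
The clause (NOT q5) is unit, so q5 = false.
The clause (q3) is unit, so q3 = true.
That conflicts with the unit clause (NOT q3).
Both values of q2 lead to a conflict.
Both values of q6 lead to a conflict.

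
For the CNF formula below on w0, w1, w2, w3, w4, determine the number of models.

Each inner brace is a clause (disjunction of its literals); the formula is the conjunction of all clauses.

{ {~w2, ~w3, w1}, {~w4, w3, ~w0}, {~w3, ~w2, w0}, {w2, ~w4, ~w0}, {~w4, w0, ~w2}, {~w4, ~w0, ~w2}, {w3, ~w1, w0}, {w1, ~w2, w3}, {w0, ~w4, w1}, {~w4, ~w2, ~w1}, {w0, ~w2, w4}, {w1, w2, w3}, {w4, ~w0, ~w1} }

There are 2^5 = 32 truth assignments over (w0, w1, w2, w3, w4).
Split on w2. With w2 = 1, the clauses containing w2 are satisfied and ~w2 drops from the rest; 0 of the 2^4 = 16 assignments to the other variables satisfy what remains.
With w2 = 0, by the same count on the reduced clause set, 4 assignments work.
(One model: w0=F, w1=F, w2=F, w3=T, w4=F.)
Total: 0 + 4 = 4.

4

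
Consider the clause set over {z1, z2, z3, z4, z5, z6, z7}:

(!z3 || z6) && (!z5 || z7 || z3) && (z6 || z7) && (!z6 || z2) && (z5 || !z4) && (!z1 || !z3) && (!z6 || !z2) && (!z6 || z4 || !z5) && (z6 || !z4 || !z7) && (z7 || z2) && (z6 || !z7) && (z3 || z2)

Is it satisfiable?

Unsatisfiable

Suppose z3 = false.
Unit clause (z2) forces z2 = true.
Unit clause (!z6) forces z6 = false.
Unit clause (z7) forces z7 = true.
Now (!z7) is unsatisfied and unit — conflict.
So z3 must be the other value — set z3 = true.
Unit clause (z6) forces z6 = true.
Unit clause (z2) forces z2 = true.
Now (!z2) is unsatisfied and unit — conflict.
Either choice for z3 ends in contradiction.
No assignment satisfies every clause.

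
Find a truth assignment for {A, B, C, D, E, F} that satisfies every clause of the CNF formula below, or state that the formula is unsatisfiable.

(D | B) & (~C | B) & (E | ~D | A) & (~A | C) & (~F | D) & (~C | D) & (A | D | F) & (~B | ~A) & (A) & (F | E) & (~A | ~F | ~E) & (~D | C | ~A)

UNSATISFIABLE

(A) alone gives A = 1.
(C) alone gives C = 1.
(B) alone gives B = 1.
Now (~B) is unsatisfied and unit — conflict.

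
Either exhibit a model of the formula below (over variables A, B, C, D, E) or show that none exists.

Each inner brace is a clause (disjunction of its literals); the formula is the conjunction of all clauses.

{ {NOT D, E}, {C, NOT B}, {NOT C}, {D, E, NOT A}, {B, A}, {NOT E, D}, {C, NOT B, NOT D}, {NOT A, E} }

Unit clause (NOT C) forces C = false.
Unit clause (NOT B) forces B = false.
Unit clause (A) forces A = true.
Unit clause (E) forces E = true.
Unit clause (D) forces D = true.
All clauses are satisfied.

A=true, B=false, C=false, D=true, E=true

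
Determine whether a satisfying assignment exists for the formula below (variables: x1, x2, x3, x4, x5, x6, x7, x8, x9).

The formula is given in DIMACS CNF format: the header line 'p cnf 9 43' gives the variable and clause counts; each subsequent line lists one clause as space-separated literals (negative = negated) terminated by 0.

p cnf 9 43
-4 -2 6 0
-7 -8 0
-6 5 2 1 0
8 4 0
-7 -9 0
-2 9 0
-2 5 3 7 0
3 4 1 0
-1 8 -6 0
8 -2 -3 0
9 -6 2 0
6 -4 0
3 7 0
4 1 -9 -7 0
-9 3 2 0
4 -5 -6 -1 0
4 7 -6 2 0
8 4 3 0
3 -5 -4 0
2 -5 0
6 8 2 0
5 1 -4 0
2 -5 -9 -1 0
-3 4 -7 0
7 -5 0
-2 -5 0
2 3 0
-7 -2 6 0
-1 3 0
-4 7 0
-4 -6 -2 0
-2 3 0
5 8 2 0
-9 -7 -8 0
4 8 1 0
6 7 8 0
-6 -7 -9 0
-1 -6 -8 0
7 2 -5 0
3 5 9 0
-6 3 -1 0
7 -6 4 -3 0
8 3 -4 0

Branch on x7: set x7 = False.
Unit clause (x3) forces x3 = True.
Unit clause (¬x5) forces x5 = False.
Unit clause (¬x4) forces x4 = False.
Unit clause (x8) forces x8 = True.
Unit clause (¬x6) forces x6 = False.
Branch on x2: set x2 = False.
Every clause is now satisfied; x1, x9 are unconstrained.
A satisfying assignment: x1=True; x2=False; x3=True; x4=False; x5=False; x6=False; x7=False; x8=True; x9=True.

Yes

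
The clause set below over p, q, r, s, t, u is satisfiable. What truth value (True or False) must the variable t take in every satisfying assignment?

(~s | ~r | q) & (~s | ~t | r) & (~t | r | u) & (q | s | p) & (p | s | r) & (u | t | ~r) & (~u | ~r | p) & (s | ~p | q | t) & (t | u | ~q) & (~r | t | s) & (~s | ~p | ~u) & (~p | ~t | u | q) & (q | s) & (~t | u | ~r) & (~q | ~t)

Suppose t = 1.
Unit clause (~q) forces q = 0.
Unit clause (s) forces s = 1.
Unit clause (~r) forces r = 0.
That conflicts with the unit clause (r).
So every satisfying assignment has t = False.

False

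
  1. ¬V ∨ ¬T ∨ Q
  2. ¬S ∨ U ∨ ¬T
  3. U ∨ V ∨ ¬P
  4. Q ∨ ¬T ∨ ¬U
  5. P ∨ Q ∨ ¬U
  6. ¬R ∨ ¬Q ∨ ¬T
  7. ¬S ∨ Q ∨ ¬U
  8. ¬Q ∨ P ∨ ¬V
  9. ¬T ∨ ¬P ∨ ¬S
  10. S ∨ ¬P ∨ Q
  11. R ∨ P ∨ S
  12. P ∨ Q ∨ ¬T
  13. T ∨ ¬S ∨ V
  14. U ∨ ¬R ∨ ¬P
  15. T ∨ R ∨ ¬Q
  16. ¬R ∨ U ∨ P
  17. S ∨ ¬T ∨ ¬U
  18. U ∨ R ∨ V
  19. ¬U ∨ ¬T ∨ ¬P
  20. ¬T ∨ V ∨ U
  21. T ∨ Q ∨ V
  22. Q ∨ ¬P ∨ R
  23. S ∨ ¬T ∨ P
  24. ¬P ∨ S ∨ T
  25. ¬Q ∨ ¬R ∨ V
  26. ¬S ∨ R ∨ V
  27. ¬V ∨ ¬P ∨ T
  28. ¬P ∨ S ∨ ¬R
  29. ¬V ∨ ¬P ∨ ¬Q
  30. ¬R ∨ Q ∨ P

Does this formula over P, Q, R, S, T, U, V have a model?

Satisfiable

Try V = True.
Try T = False.
Unit clause (¬P) forces P = False.
Unit clause (¬Q) forces Q = False.
Unit clause (¬U) forces U = False.
Unit clause (¬R) forces R = False.
Unit clause (S) forces S = True.
This assignment satisfies each clause.
A satisfying assignment: P ↦ False, Q ↦ False, R ↦ False, S ↦ True, T ↦ False, U ↦ False, V ↦ True.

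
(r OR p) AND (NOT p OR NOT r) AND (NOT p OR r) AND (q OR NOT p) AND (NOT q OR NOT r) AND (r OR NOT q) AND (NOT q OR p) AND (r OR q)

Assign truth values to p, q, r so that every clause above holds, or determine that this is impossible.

Try r = true.
From the singleton clause (NOT p), p = false.
From the singleton clause (NOT q), q = false.
This assignment satisfies each clause.

p ↦ false,  q ↦ false,  r ↦ true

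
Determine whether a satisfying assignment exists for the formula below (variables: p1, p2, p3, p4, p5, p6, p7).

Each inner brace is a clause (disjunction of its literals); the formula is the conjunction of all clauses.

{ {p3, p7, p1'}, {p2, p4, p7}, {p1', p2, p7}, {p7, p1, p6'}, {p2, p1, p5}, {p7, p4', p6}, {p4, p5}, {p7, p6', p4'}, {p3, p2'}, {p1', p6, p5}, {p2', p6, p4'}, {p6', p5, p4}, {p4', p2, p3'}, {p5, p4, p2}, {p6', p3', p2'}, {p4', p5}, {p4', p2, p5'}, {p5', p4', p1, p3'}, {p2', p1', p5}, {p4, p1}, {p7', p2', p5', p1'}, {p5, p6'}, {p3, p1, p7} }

Yes, satisfiable

Suppose p4 = 0.
From the singleton clause (p5), p5 = 1.
From the singleton clause (p1), p1 = 1.
Suppose p3 = 1.
Suppose p2 = 1.
From the singleton clause (p6'), p6 = 0.
From the singleton clause (p7'), p7 = 0.
This assignment satisfies each clause.
A satisfying assignment: p1: 1; p2: 1; p3: 1; p4: 0; p5: 1; p6: 0; p7: 0.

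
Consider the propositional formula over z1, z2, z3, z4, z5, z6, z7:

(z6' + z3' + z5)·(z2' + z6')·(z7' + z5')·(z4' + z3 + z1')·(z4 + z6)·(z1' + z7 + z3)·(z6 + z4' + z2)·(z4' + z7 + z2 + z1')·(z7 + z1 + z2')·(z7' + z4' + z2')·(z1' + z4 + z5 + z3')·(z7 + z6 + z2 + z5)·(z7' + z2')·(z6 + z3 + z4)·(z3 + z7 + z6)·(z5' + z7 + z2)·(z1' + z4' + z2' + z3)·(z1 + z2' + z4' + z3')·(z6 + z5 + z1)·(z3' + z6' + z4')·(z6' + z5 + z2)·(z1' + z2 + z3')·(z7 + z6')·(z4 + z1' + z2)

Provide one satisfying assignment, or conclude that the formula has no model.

z1=1; z2=1; z3=1; z4=1; z5=1; z6=0; z7=0

Suppose z2 = 1.
(z6') alone gives z6 = 0.
(z4) alone gives z4 = 1.
(z7') alone gives z7 = 0.
(z1) alone gives z1 = 1.
(z3) alone gives z3 = 1.
No clause remains; z5 is free.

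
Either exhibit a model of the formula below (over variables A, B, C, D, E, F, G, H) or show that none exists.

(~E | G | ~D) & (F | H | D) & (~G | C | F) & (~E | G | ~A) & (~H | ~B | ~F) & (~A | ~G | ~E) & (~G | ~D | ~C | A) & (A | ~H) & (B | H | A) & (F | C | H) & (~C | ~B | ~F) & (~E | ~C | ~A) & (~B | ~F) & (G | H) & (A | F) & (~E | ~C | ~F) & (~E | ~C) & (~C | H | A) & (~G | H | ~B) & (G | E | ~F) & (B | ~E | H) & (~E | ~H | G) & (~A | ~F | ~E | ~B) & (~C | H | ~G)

A: 1,  B: 1,  C: 0,  D: 1,  E: 0,  F: 0,  G: 0,  H: 1

Branch on A: set A = 1.
Branch on E: set E = 0.
Branch on B: set B = 1.
(~F) alone gives F = 0.
Branch on H: set H = 1.
Branch on G: set G = 0.
Every clause is now satisfied; C, D are unconstrained.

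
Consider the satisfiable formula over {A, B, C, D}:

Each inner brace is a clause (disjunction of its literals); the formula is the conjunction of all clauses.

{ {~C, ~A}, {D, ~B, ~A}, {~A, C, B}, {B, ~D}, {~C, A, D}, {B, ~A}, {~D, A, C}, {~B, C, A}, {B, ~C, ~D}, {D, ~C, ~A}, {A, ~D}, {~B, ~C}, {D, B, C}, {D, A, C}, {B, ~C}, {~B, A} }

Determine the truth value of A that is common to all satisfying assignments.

Suppose A = 0.
(~D) alone gives D = 0.
(~C) alone gives C = 0.
That conflicts with the unit clause (C).
So every satisfying assignment has A = True.

True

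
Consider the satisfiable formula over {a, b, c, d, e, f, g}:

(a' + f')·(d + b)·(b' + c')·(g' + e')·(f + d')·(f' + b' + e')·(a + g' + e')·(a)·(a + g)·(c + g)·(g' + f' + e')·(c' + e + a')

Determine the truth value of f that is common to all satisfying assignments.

False

Suppose f = 1.
From the singleton clause (a'), a = 0.
Now (a) is unsatisfied and unit — conflict.
So every satisfying assignment has f = False.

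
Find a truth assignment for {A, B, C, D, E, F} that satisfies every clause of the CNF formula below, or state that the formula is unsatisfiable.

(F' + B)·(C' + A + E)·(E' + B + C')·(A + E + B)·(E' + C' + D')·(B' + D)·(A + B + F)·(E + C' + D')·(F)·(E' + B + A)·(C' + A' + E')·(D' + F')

Unit clause (F) forces F = 1.
Unit clause (B) forces B = 1.
Unit clause (D) forces D = 1.
But (D') is also a unit clause — contradiction.

UNSATISFIABLE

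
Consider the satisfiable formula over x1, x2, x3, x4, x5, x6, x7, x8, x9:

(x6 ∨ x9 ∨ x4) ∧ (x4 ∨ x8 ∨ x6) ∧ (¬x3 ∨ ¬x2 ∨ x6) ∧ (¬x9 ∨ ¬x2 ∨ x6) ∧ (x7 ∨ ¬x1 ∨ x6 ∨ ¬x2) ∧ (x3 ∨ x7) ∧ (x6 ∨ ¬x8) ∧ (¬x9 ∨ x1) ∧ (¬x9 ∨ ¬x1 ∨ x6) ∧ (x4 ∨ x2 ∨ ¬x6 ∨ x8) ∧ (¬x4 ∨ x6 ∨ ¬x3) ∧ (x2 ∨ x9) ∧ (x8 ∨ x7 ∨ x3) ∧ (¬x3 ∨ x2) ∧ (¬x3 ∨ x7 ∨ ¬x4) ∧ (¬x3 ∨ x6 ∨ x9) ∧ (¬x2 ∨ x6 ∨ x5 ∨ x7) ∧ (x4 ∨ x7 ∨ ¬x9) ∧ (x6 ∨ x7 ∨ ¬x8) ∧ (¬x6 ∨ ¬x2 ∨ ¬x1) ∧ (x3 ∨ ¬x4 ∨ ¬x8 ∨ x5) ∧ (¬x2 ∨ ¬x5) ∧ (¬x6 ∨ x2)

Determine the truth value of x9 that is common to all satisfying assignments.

False

Suppose x9 = True.
(x1) alone gives x1 = True.
(x6) alone gives x6 = True.
(¬x2) alone gives x2 = False.
Now (x2) is unsatisfied and unit — conflict.
So every satisfying assignment has x9 = False.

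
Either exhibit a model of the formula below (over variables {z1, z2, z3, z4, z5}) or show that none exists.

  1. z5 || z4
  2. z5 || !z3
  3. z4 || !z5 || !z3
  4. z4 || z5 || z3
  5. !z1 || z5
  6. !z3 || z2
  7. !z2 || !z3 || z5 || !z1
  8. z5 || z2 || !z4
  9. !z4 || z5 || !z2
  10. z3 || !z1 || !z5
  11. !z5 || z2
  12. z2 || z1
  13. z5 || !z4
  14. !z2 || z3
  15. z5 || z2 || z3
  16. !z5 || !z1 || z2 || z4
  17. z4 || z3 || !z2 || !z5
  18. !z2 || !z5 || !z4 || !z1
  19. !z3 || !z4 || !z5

UNSATISFIABLE

Suppose z5 = true.
From the singleton clause (z2), z2 = true.
From the singleton clause (z3), z3 = true.
From the singleton clause (z4), z4 = true.
But (!z4) is also a unit clause — contradiction.
So z5 must be the other value — set z5 = false.
From the singleton clause (z4), z4 = true.
But (!z4) is also a unit clause — contradiction.
Either choice for z5 ends in contradiction.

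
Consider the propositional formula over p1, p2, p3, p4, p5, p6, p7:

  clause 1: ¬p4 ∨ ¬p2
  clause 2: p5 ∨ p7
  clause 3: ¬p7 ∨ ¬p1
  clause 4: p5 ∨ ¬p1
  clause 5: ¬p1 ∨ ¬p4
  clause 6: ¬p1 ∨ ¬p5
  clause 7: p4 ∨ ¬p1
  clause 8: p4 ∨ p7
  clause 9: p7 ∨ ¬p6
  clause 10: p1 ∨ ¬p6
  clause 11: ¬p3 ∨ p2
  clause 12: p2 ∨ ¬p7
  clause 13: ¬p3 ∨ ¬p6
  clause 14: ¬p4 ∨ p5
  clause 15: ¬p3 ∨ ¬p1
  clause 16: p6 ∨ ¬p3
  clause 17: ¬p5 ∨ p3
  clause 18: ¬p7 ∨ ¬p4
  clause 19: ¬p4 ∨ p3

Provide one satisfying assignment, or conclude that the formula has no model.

Try p4 = False.
The clause (¬p1) is unit, so p1 = False.
The clause (p7) is unit, so p7 = True.
The clause (¬p6) is unit, so p6 = False.
The clause (p2) is unit, so p2 = True.
The clause (¬p3) is unit, so p3 = False.
The clause (¬p5) is unit, so p5 = False.
This assignment satisfies each clause.

p1: False; p2: True; p3: False; p4: False; p5: False; p6: False; p7: True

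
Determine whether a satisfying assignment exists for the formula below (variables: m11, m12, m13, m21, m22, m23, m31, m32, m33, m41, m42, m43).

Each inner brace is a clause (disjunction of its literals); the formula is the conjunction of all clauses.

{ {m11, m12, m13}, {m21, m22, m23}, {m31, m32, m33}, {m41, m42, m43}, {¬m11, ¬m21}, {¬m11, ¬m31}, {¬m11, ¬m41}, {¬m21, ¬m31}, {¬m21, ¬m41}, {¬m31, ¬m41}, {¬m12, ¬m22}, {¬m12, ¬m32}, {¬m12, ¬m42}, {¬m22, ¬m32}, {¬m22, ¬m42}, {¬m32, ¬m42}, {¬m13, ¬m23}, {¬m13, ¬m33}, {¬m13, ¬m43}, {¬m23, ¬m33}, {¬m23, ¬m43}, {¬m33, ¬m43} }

Try m11 = False.
Try m12 = True.
Unit clause (¬m22) forces m22 = False.
Unit clause (¬m32) forces m32 = False.
Unit clause (¬m42) forces m42 = False.
Try m21 = True.
Unit clause (¬m31) forces m31 = False.
Unit clause (m33) forces m33 = True.
Unit clause (¬m41) forces m41 = False.
Unit clause (m43) forces m43 = True.
But (¬m43) is also a unit clause — contradiction.
That branch fails; take m21 = False instead.
Unit clause (m23) forces m23 = True.
Unit clause (¬m13) forces m13 = False.
Unit clause (¬m33) forces m33 = False.
Unit clause (m31) forces m31 = True.
Unit clause (¬m41) forces m41 = False.
Unit clause (m43) forces m43 = True.
But (¬m43) is also a unit clause — contradiction.
Both values of m21 lead to a conflict.
That branch fails; take m12 = False instead.
Unit clause (m13) forces m13 = True.
Unit clause (¬m23) forces m23 = False.
Unit clause (¬m33) forces m33 = False.
Unit clause (¬m43) forces m43 = False.
Try m21 = True.
Unit clause (¬m31) forces m31 = False.
Unit clause (m32) forces m32 = True.
Unit clause (¬m41) forces m41 = False.
Unit clause (m42) forces m42 = True.
But (¬m42) is also a unit clause — contradiction.
That branch fails; take m21 = False instead.
Unit clause (m22) forces m22 = True.
Unit clause (¬m32) forces m32 = False.
Unit clause (m31) forces m31 = True.
Unit clause (¬m41) forces m41 = False.
Unit clause (m42) forces m42 = True.
But (¬m42) is also a unit clause — contradiction.
Both values of m21 lead to a conflict.
Both values of m12 lead to a conflict.
That branch fails; take m11 = True instead.
Unit clause (¬m21) forces m21 = False.
Unit clause (¬m31) forces m31 = False.
Unit clause (¬m41) forces m41 = False.
Try m22 = True.
Unit clause (¬m12) forces m12 = False.
Unit clause (¬m32) forces m32 = False.
Unit clause (m33) forces m33 = True.
Unit clause (¬m42) forces m42 = False.
Unit clause (m43) forces m43 = True.
But (¬m43) is also a unit clause — contradiction.
That branch fails; take m22 = False instead.
Unit clause (m23) forces m23 = True.
Unit clause (¬m13) forces m13 = False.
Unit clause (¬m33) forces m33 = False.
Unit clause (m32) forces m32 = True.
Unit clause (¬m12) forces m12 = False.
Unit clause (¬m42) forces m42 = False.
Unit clause (m43) forces m43 = True.
But (¬m43) is also a unit clause — contradiction.
Both values of m22 lead to a conflict.
Both values of m11 lead to a conflict.
No assignment satisfies every clause.

No, unsatisfiable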